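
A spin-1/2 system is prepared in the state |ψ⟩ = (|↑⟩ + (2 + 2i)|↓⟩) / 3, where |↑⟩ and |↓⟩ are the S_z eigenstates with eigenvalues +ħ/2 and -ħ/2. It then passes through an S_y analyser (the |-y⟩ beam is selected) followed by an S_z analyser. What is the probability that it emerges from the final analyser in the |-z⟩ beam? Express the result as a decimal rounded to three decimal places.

First analyser (S_y): P(|-y⟩) = |⟨-y|ψ⟩|² = 5/18.
After stage 1 the state is |-y⟩; P(|-z⟩) = |⟨-z|-y⟩|² = 1/2.
Joint probability = 5/18 × 1/2 = 0.139.

0.139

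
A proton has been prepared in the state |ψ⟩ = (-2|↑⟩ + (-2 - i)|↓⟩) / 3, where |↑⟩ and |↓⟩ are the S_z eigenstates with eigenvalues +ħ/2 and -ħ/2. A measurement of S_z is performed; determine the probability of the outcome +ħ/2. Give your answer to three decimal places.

The +ħ/2 outcome corresponds to |↑⟩. Its amplitude in |ψ⟩ is -2/3.
P = |-2|² / 9 = 4/9.

0.444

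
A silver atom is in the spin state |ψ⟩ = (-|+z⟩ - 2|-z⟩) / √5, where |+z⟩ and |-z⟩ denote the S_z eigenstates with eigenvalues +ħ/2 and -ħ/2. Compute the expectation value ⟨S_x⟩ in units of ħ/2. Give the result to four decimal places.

0.8000

⟨σ_x⟩ = 2 Re(a* b)/(|a|²+|b|²) with a = -1, b = -2.
a* b = 2, so ⟨σ_x⟩ = 4/5.
⟨S_x⟩ = (ħ/2)·⟨σ_x⟩.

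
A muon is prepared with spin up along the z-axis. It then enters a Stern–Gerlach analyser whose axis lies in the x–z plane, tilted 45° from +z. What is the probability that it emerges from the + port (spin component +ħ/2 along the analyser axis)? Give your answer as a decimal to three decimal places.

0.854

For spin-½, the probability of finding spin-up along an axis at angle θ to the initial spin direction is cos²(θ/2); spin-down is sin²(θ/2).
θ = 45°, so P = cos²(22.5°) ≈ 0.854.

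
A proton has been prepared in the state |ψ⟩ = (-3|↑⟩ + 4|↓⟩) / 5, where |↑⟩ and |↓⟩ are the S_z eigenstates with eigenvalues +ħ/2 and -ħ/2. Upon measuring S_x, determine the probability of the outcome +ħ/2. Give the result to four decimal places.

0.0200

|+x⟩ = (|↑⟩ + |↓⟩)/√2, so ⟨+x|ψ⟩ = (1) / (√2·5).
P = |1|² / 50 = 1/50.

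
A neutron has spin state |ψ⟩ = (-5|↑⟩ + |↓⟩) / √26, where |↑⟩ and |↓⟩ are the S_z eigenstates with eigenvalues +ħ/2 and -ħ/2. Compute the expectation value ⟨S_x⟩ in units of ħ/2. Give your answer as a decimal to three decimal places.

⟨σ_x⟩ = 2 Re(a* b)/(|a|²+|b|²) with a = -5, b = 1.
a* b = -5, so ⟨σ_x⟩ = -10/26.
⟨S_x⟩ = (ħ/2)·⟨σ_x⟩.

-0.385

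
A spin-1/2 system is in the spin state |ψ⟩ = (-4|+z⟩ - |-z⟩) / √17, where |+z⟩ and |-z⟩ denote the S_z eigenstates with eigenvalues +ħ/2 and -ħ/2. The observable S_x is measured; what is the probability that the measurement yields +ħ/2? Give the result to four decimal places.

0.7353

|+x⟩ = (|+z⟩ + |-z⟩)/√2, so ⟨+x|ψ⟩ = (-5) / (√2·√17).
P = |-5|² / 34 = 25/34.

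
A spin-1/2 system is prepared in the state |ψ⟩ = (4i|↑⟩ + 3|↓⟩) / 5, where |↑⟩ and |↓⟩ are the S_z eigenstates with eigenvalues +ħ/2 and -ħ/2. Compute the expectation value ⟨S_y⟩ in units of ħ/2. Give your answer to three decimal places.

⟨σ_y⟩ = 2 Im(a* b)/(|a|²+|b|²) with a = 4i, b = 3.
a* b = -12i, so ⟨σ_y⟩ = -24/25.
⟨S_y⟩ = (ħ/2)·⟨σ_y⟩.

-0.960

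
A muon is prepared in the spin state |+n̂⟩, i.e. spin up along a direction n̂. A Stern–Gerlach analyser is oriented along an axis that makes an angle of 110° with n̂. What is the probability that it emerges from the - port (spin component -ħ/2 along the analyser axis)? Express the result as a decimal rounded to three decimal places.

For spin-½, the probability of finding spin-up along an axis at angle θ to the initial spin direction is cos²(θ/2); spin-down is sin²(θ/2).
θ = 110°, so P = sin²(55°) ≈ 0.671.

0.671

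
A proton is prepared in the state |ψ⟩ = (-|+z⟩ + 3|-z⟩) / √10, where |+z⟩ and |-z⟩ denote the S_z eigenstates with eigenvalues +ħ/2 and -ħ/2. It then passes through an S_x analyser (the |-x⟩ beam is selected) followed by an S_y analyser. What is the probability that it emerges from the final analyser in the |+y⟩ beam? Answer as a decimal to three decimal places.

0.400

First analyser (S_x): P(|-x⟩) = |⟨-x|ψ⟩|² = 16/20.
After stage 1 the state is |-x⟩; P(|+y⟩) = |⟨+y|-x⟩|² = 1/2.
Joint probability = 16/20 × 1/2 = 0.400.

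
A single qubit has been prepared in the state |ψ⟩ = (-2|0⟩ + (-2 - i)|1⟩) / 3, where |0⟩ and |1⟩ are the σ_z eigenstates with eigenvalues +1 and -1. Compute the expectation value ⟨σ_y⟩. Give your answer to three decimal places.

⟨σ_y⟩ = 2 Im(a* b)/(|a|²+|b|²) with a = -2, b = (-2 - i).
a* b = (4 + 2i), so ⟨σ_y⟩ = 4/9.

0.444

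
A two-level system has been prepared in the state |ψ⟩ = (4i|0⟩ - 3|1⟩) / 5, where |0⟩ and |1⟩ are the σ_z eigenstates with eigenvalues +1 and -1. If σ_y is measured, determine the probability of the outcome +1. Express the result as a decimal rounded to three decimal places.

0.980

|+y⟩ = (|0⟩ + i|1⟩)/√2, so ⟨+y|ψ⟩ = (7i) / (√2·5).
P = |7i|² / 50 = 49/50.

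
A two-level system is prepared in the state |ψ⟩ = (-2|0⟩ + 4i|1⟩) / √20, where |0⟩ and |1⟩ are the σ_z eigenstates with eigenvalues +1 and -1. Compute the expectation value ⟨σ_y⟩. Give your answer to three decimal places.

⟨σ_y⟩ = 2 Im(a* b)/(|a|²+|b|²) with a = -2, b = 4i.
a* b = -8i, so ⟨σ_y⟩ = -16/20.

-0.800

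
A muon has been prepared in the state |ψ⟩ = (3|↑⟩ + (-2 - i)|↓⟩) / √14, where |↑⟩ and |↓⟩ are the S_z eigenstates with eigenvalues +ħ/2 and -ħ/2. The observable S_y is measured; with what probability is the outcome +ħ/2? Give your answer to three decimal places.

|+y⟩ = (|↑⟩ + i|↓⟩)/√2, so ⟨+y|ψ⟩ = (2 + 2i) / (√2·√14).
P = |2 + 2i|² / 28 = 8/28.

0.286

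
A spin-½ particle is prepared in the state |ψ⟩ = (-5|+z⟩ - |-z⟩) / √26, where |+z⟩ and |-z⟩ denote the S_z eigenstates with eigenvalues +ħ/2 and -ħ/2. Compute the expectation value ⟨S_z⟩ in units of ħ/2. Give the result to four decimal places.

⟨σ_z⟩ = |a|² - |b|² divided by |a|²+|b|², with a, b the |+z⟩, |-z⟩ amplitudes.
= (25 - 1)/26 = 24/26.
⟨S_z⟩ = (ħ/2)·⟨σ_z⟩.

0.9231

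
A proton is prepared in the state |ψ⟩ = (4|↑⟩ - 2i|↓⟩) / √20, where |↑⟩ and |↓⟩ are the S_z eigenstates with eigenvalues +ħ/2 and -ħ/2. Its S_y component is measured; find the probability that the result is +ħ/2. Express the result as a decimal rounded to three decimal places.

0.100

|+y⟩ = (|↑⟩ + i|↓⟩)/√2, so ⟨+y|ψ⟩ = (2) / (√2·√20).
P = |2|² / 40 = 4/40.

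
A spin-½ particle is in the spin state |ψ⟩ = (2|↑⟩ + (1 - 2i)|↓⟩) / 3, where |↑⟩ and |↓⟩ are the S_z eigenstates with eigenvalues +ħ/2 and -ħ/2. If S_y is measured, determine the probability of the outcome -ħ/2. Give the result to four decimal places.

|-y⟩ = (|↑⟩ - i|↓⟩)/√2, so ⟨-y|ψ⟩ = (4 + i) / (√2·3).
P = |4 + i|² / 18 = 17/18.

0.9444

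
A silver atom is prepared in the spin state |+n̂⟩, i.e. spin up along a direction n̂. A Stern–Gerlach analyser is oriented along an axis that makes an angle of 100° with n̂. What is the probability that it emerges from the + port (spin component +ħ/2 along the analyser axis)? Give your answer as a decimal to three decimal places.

0.413

For spin-½, the probability of finding spin-up along an axis at angle θ to the initial spin direction is cos²(θ/2); spin-down is sin²(θ/2).
θ = 100°, so P = cos²(50°) ≈ 0.413.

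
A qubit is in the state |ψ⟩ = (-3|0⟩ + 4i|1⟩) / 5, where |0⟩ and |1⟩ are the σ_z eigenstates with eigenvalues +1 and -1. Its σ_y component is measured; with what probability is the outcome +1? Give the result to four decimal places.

0.0200

|+y⟩ = (|0⟩ + i|1⟩)/√2, so ⟨+y|ψ⟩ = (1) / (√2·5).
P = |1|² / 50 = 1/50.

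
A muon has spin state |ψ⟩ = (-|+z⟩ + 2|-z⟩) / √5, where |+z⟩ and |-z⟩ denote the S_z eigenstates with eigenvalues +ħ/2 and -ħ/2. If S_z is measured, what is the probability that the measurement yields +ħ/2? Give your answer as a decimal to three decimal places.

The +ħ/2 outcome corresponds to |+z⟩. Its amplitude in |ψ⟩ is -1/√5.
P = |-1|² / 5 = 1/5.

0.200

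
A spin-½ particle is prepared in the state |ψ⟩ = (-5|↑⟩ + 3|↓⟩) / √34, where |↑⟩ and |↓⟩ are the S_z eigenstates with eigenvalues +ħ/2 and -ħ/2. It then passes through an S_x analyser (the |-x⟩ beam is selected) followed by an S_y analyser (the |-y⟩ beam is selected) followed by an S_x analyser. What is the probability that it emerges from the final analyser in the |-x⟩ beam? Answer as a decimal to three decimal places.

0.235

First analyser (S_x): P(|-x⟩) = |⟨-x|ψ⟩|² = 64/68.
After stage 1 the state is |-x⟩; P(|-y⟩) = |⟨-y|-x⟩|² = 1/2.
After stage 2 the state is |-y⟩; P(|-x⟩) = |⟨-x|-y⟩|² = 1/2.
Joint probability = 64/68 × 1/2 × 1/2 = 0.235.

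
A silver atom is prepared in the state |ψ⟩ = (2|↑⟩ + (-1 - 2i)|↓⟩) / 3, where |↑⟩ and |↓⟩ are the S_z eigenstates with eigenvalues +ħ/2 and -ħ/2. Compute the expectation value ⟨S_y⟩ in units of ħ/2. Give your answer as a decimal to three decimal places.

⟨σ_y⟩ = 2 Im(a* b)/(|a|²+|b|²) with a = 2, b = (-1 - 2i).
a* b = (-2 - 4i), so ⟨σ_y⟩ = -8/9.
⟨S_y⟩ = (ħ/2)·⟨σ_y⟩.

-0.889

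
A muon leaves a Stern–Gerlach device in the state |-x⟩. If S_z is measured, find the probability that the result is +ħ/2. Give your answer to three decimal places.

In the S_z basis, |-x⟩ = (|↑⟩ - |↓⟩)/√2 and |+z⟩ = |↑⟩.
|⟨+z|-x⟩|² = 1/2.

0.500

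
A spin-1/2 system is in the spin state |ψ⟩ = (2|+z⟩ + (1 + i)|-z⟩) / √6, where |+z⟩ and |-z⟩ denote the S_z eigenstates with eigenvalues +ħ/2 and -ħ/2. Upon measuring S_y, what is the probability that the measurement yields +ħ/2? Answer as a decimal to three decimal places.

0.833

|+y⟩ = (|+z⟩ + i|-z⟩)/√2, so ⟨+y|ψ⟩ = (3 - i) / (√2·√6).
P = |3 - i|² / 12 = 10/12.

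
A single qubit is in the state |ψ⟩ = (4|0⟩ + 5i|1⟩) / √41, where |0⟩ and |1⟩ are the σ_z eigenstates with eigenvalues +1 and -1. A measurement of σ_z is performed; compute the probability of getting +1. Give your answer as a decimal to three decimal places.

The +1 outcome corresponds to |0⟩. Its amplitude in |ψ⟩ is 4/√41.
P = |4|² / 41 = 16/41.

0.390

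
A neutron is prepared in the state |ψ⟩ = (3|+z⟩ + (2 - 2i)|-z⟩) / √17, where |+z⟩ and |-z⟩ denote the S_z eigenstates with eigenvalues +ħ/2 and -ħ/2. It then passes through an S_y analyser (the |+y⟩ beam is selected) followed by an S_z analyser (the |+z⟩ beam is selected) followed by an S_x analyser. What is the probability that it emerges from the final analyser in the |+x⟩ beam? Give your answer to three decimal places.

First analyser (S_y): P(|+y⟩) = |⟨+y|ψ⟩|² = 5/34.
After stage 1 the state is |+y⟩; P(|+z⟩) = |⟨+z|+y⟩|² = 1/2.
After stage 2 the state is |+z⟩; P(|+x⟩) = |⟨+x|+z⟩|² = 1/2.
Joint probability = 5/34 × 1/2 × 1/2 = 0.037.

0.037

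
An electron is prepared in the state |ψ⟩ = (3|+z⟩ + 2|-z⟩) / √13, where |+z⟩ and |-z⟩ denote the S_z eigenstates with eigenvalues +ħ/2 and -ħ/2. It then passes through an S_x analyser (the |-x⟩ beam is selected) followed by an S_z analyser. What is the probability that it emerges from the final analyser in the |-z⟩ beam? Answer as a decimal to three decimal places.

First analyser (S_x): P(|-x⟩) = |⟨-x|ψ⟩|² = 1/26.
After stage 1 the state is |-x⟩; P(|-z⟩) = |⟨-z|-x⟩|² = 1/2.
Joint probability = 1/26 × 1/2 = 0.019.

0.019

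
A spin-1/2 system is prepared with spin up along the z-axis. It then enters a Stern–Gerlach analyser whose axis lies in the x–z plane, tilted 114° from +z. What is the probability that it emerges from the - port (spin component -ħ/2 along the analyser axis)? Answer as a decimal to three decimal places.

0.703

For spin-½, the probability of finding spin-up along an axis at angle θ to the initial spin direction is cos²(θ/2); spin-down is sin²(θ/2).
θ = 114°, so P = sin²(57°) ≈ 0.703.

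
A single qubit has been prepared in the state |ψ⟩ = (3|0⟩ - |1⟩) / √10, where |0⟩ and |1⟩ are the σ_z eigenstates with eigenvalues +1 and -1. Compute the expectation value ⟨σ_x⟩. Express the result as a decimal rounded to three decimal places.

-0.600

⟨σ_x⟩ = 2 Re(a* b)/(|a|²+|b|²) with a = 3, b = -1.
a* b = -3, so ⟨σ_x⟩ = -6/10.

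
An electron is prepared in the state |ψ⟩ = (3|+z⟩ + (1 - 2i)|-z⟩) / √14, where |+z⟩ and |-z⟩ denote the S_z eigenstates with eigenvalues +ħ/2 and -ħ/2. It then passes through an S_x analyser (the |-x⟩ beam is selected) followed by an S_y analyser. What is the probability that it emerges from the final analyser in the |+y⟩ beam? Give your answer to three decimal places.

0.143

First analyser (S_x): P(|-x⟩) = |⟨-x|ψ⟩|² = 8/28.
After stage 1 the state is |-x⟩; P(|+y⟩) = |⟨+y|-x⟩|² = 1/2.
Joint probability = 8/28 × 1/2 = 0.143.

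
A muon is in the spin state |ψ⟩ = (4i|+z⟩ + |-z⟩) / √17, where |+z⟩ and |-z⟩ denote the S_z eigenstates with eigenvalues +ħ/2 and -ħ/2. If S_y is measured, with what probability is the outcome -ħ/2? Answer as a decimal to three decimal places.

|-y⟩ = (|+z⟩ - i|-z⟩)/√2, so ⟨-y|ψ⟩ = (5i) / (√2·√17).
P = |5i|² / 34 = 25/34.

0.735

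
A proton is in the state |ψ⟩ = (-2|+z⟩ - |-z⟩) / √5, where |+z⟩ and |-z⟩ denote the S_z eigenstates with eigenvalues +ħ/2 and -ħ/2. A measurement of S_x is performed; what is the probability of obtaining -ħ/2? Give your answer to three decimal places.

0.100

|-x⟩ = (|+z⟩ - |-z⟩)/√2, so ⟨-x|ψ⟩ = (-1) / (√2·√5).
P = |-1|² / 10 = 1/10.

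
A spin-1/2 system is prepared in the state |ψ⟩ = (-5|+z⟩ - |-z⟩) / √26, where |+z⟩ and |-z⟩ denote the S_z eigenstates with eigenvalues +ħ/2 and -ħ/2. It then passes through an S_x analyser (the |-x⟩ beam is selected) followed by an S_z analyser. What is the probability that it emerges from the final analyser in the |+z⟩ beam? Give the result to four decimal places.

First analyser (S_x): P(|-x⟩) = |⟨-x|ψ⟩|² = 16/52.
After stage 1 the state is |-x⟩; P(|+z⟩) = |⟨+z|-x⟩|² = 1/2.
Joint probability = 16/52 × 1/2 = 0.1538.

0.1538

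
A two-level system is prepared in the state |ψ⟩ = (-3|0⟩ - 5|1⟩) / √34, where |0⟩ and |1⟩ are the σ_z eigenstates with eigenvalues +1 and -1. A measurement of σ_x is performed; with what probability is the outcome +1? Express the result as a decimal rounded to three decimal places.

0.941

|+x⟩ = (|0⟩ + |1⟩)/√2, so ⟨+x|ψ⟩ = (-8) / (√2·√34).
P = |-8|² / 68 = 64/68.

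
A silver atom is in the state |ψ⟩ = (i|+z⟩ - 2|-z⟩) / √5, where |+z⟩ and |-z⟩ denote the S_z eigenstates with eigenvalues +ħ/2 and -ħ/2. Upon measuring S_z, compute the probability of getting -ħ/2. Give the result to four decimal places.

0.8000

The -ħ/2 outcome corresponds to |-z⟩. Its amplitude in |ψ⟩ is -2/√5.
P = |-2|² / 5 = 4/5.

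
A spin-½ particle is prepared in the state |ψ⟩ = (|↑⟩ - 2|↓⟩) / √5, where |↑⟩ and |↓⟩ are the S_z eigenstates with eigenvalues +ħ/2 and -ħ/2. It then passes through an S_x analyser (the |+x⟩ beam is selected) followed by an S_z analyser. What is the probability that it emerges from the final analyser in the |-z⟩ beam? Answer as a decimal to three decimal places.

0.050

First analyser (S_x): P(|+x⟩) = |⟨+x|ψ⟩|² = 1/10.
After stage 1 the state is |+x⟩; P(|-z⟩) = |⟨-z|+x⟩|² = 1/2.
Joint probability = 1/10 × 1/2 = 0.050.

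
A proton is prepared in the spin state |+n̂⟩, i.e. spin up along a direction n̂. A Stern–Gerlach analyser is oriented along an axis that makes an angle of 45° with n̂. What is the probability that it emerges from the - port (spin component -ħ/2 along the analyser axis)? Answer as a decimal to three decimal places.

For spin-½, the probability of finding spin-up along an axis at angle θ to the initial spin direction is cos²(θ/2); spin-down is sin²(θ/2).
θ = 45°, so P = sin²(22.5°) ≈ 0.146.

0.146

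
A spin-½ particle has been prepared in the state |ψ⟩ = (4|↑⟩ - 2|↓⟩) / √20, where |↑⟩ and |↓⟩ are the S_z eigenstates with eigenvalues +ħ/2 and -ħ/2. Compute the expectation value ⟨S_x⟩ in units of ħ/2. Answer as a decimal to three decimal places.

-0.800

⟨σ_x⟩ = 2 Re(a* b)/(|a|²+|b|²) with a = 4, b = -2.
a* b = -8, so ⟨σ_x⟩ = -16/20.
⟨S_x⟩ = (ħ/2)·⟨σ_x⟩.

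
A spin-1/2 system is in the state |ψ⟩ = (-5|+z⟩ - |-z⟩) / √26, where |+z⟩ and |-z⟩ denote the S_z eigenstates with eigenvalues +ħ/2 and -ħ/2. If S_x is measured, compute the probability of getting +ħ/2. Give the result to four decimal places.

|+x⟩ = (|+z⟩ + |-z⟩)/√2, so ⟨+x|ψ⟩ = (-6) / (√2·√26).
P = |-6|² / 52 = 36/52.

0.6923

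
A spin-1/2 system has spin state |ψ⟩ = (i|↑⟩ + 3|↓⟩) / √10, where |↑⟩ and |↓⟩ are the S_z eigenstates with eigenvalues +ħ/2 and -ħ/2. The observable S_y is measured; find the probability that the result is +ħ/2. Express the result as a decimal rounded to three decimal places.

|+y⟩ = (|↑⟩ + i|↓⟩)/√2, so ⟨+y|ψ⟩ = (-2i) / (√2·√10).
P = |-2i|² / 20 = 4/20.

0.200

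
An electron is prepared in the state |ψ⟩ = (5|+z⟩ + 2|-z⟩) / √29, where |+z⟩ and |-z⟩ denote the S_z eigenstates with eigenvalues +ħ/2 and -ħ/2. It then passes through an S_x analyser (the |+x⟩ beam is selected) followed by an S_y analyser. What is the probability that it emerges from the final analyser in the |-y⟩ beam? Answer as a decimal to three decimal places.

0.422

First analyser (S_x): P(|+x⟩) = |⟨+x|ψ⟩|² = 49/58.
After stage 1 the state is |+x⟩; P(|-y⟩) = |⟨-y|+x⟩|² = 1/2.
Joint probability = 49/58 × 1/2 = 0.422.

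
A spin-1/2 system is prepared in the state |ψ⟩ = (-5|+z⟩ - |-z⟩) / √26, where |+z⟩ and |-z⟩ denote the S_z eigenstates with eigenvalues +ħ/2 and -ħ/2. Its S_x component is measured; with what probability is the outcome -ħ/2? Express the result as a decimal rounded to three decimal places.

0.308

|-x⟩ = (|+z⟩ - |-z⟩)/√2, so ⟨-x|ψ⟩ = (-4) / (√2·√26).
P = |-4|² / 52 = 16/52.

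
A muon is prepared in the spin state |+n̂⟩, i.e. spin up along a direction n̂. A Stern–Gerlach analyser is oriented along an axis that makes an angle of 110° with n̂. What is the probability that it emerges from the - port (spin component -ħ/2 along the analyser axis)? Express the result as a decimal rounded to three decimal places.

0.671

For spin-½, the probability of finding spin-up along an axis at angle θ to the initial spin direction is cos²(θ/2); spin-down is sin²(θ/2).
θ = 110°, so P = sin²(55°) ≈ 0.671.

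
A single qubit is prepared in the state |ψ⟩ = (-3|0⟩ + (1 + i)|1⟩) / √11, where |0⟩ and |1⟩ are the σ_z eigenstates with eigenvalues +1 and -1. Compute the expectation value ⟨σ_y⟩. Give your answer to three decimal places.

-0.545

⟨σ_y⟩ = 2 Im(a* b)/(|a|²+|b|²) with a = -3, b = (1 + i).
a* b = (-3 - 3i), so ⟨σ_y⟩ = -6/11.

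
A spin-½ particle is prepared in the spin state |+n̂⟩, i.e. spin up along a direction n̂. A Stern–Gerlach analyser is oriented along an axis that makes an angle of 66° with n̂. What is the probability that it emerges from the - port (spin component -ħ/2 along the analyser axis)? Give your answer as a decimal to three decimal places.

0.297

For spin-½, the probability of finding spin-up along an axis at angle θ to the initial spin direction is cos²(θ/2); spin-down is sin²(θ/2).
θ = 66°, so P = sin²(33°) ≈ 0.297.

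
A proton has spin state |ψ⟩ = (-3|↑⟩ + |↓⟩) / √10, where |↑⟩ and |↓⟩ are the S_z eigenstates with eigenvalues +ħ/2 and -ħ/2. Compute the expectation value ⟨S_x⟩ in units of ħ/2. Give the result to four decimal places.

-0.6000

⟨σ_x⟩ = 2 Re(a* b)/(|a|²+|b|²) with a = -3, b = 1.
a* b = -3, so ⟨σ_x⟩ = -6/10.
⟨S_x⟩ = (ħ/2)·⟨σ_x⟩.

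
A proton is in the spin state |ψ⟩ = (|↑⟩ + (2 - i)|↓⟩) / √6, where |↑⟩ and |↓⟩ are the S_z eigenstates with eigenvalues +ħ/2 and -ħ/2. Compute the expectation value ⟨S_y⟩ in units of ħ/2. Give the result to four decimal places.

-0.3333

⟨σ_y⟩ = 2 Im(a* b)/(|a|²+|b|²) with a = 1, b = (2 - i).
a* b = (2 - i), so ⟨σ_y⟩ = -2/6.
⟨S_y⟩ = (ħ/2)·⟨σ_y⟩.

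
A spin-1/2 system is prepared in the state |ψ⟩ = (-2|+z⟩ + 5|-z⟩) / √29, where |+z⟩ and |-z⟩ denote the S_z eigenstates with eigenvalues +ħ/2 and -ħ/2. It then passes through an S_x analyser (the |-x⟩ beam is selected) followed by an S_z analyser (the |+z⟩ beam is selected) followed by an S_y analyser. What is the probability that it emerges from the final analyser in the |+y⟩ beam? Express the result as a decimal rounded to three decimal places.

First analyser (S_x): P(|-x⟩) = |⟨-x|ψ⟩|² = 49/58.
After stage 1 the state is |-x⟩; P(|+z⟩) = |⟨+z|-x⟩|² = 1/2.
After stage 2 the state is |+z⟩; P(|+y⟩) = |⟨+y|+z⟩|² = 1/2.
Joint probability = 49/58 × 1/2 × 1/2 = 0.211.

0.211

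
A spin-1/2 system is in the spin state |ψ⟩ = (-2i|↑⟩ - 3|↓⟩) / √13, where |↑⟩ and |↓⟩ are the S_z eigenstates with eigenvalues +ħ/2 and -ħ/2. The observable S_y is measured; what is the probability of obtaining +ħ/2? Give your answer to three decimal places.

0.038

|+y⟩ = (|↑⟩ + i|↓⟩)/√2, so ⟨+y|ψ⟩ = (i) / (√2·√13).
P = |i|² / 26 = 1/26.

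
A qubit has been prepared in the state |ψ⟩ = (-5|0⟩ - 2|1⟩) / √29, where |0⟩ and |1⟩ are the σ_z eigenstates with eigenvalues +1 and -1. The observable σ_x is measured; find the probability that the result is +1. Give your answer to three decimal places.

|+x⟩ = (|0⟩ + |1⟩)/√2, so ⟨+x|ψ⟩ = (-7) / (√2·√29).
P = |-7|² / 58 = 49/58.

0.845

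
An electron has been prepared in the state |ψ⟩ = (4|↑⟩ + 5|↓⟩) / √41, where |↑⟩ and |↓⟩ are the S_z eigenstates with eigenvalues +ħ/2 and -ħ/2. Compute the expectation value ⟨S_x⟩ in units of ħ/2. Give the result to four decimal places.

⟨σ_x⟩ = 2 Re(a* b)/(|a|²+|b|²) with a = 4, b = 5.
a* b = 20, so ⟨σ_x⟩ = 40/41.
⟨S_x⟩ = (ħ/2)·⟨σ_x⟩.

0.9756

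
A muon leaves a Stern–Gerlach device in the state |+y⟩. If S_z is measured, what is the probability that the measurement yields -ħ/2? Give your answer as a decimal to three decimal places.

0.500

In the S_z basis, |+y⟩ = (|↑⟩ + i|↓⟩)/√2 and |-z⟩ = |↓⟩.
|⟨-z|+y⟩|² = 1/2.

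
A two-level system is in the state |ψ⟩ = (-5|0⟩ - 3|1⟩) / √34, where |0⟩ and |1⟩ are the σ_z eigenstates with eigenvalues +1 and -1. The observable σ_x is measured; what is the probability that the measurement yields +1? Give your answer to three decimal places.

|+x⟩ = (|0⟩ + |1⟩)/√2, so ⟨+x|ψ⟩ = (-8) / (√2·√34).
P = |-8|² / 68 = 64/68.

0.941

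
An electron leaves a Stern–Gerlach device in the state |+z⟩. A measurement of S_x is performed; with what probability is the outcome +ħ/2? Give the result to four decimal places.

0.5000

In the S_z basis, |+z⟩ = |↑⟩ and |+x⟩ = (|↑⟩ + |↓⟩)/√2.
|⟨+x|+z⟩|² = 1/2.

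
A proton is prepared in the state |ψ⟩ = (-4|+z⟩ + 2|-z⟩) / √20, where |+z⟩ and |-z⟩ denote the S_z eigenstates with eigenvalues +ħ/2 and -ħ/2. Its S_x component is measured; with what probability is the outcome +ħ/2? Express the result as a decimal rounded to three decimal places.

0.100

|+x⟩ = (|+z⟩ + |-z⟩)/√2, so ⟨+x|ψ⟩ = (-2) / (√2·√20).
P = |-2|² / 40 = 4/40.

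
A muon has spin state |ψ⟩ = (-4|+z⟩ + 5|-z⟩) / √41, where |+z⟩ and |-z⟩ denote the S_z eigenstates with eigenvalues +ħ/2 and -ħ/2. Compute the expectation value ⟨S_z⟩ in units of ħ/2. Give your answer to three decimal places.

-0.220

⟨σ_z⟩ = |a|² - |b|² divided by |a|²+|b|², with a, b the |+z⟩, |-z⟩ amplitudes.
= (16 - 25)/41 = -9/41.
⟨S_z⟩ = (ħ/2)·⟨σ_z⟩.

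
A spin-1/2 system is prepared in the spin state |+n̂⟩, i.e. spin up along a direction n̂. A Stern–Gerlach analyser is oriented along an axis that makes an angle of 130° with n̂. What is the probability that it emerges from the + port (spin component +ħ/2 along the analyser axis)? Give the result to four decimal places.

0.1786

For spin-½, the probability of finding spin-up along an axis at angle θ to the initial spin direction is cos²(θ/2); spin-down is sin²(θ/2).
θ = 130°, so P = cos²(65°) ≈ 0.1786.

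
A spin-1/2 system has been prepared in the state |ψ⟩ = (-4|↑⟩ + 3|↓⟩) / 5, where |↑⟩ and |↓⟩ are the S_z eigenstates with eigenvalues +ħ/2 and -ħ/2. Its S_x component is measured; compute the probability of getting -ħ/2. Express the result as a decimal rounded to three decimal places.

0.980

|-x⟩ = (|↑⟩ - |↓⟩)/√2, so ⟨-x|ψ⟩ = (-7) / (√2·5).
P = |-7|² / 50 = 49/50.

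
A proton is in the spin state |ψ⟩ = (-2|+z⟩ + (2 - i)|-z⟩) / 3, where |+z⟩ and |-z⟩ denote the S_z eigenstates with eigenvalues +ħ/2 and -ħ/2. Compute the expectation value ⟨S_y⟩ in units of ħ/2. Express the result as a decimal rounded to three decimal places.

0.444

⟨σ_y⟩ = 2 Im(a* b)/(|a|²+|b|²) with a = -2, b = (2 - i).
a* b = (-4 + 2i), so ⟨σ_y⟩ = 4/9.
⟨S_y⟩ = (ħ/2)·⟨σ_y⟩.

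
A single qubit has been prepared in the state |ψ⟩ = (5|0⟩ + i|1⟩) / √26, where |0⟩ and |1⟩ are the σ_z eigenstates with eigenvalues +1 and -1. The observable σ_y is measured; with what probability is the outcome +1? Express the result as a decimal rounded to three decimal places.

0.692

|+y⟩ = (|0⟩ + i|1⟩)/√2, so ⟨+y|ψ⟩ = (6) / (√2·√26).
P = |6|² / 52 = 36/52.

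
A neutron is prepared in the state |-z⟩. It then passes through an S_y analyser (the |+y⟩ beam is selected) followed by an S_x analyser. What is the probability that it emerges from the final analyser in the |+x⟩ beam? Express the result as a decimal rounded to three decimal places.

0.250

First analyser (S_y): from |-z⟩, P(|+y⟩) = 1/2.
After stage 1 the state is |+y⟩; P(|+x⟩) = |⟨+x|+y⟩|² = 1/2.
Joint probability = 1/2 × 1/2 = 0.250.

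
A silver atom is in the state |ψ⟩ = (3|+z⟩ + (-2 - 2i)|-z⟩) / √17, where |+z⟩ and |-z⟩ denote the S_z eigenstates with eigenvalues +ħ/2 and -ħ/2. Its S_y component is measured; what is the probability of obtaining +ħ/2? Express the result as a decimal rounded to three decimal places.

0.147

|+y⟩ = (|+z⟩ + i|-z⟩)/√2, so ⟨+y|ψ⟩ = (1 + 2i) / (√2·√17).
P = |1 + 2i|² / 34 = 5/34.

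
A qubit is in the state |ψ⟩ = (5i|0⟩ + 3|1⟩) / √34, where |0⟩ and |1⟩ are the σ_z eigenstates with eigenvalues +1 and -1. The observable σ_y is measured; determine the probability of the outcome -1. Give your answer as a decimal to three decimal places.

|-y⟩ = (|0⟩ - i|1⟩)/√2, so ⟨-y|ψ⟩ = (8i) / (√2·√34).
P = |8i|² / 68 = 64/68.

0.941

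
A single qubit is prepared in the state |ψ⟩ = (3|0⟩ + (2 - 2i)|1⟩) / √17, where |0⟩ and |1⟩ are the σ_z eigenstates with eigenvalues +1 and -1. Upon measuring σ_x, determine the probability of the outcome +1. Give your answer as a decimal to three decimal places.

|+x⟩ = (|0⟩ + |1⟩)/√2, so ⟨+x|ψ⟩ = (5 - 2i) / (√2·√17).
P = |5 - 2i|² / 34 = 29/34.

0.853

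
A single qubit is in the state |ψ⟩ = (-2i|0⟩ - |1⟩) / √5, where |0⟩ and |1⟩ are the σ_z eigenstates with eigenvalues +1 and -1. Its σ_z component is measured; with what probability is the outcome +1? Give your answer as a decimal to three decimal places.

0.800

The +1 outcome corresponds to |0⟩. Its amplitude in |ψ⟩ is -2i/√5.
P = |-2i|² / 5 = 4/5.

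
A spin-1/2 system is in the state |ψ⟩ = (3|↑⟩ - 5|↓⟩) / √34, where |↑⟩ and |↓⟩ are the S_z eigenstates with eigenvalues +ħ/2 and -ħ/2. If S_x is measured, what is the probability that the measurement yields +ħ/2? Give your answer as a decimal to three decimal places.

|+x⟩ = (|↑⟩ + |↓⟩)/√2, so ⟨+x|ψ⟩ = (-2) / (√2·√34).
P = |-2|² / 68 = 4/68.

0.059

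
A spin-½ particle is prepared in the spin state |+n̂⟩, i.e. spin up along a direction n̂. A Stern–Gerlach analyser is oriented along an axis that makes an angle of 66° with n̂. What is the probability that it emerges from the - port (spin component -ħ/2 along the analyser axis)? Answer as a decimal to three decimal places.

For spin-½, the probability of finding spin-up along an axis at angle θ to the initial spin direction is cos²(θ/2); spin-down is sin²(θ/2).
θ = 66°, so P = sin²(33°) ≈ 0.297.

0.297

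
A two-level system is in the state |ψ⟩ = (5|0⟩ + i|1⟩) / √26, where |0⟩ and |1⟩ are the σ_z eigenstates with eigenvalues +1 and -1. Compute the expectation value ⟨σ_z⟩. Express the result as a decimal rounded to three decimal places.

⟨σ_z⟩ = |a|² - |b|² divided by |a|²+|b|², with a, b the |0⟩, |1⟩ amplitudes.
= (25 - 1)/26 = 24/26.

0.923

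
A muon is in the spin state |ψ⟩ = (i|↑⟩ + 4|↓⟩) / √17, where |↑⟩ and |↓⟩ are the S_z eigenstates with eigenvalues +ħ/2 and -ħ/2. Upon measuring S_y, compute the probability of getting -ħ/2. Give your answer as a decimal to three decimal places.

0.735

|-y⟩ = (|↑⟩ - i|↓⟩)/√2, so ⟨-y|ψ⟩ = (5i) / (√2·√17).
P = |5i|² / 34 = 25/34.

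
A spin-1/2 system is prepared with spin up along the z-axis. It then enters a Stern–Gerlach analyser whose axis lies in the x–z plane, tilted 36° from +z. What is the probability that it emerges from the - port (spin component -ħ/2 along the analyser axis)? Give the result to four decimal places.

0.0955

For spin-½, the probability of finding spin-up along an axis at angle θ to the initial spin direction is cos²(θ/2); spin-down is sin²(θ/2).
θ = 36°, so P = sin²(18°) ≈ 0.0955.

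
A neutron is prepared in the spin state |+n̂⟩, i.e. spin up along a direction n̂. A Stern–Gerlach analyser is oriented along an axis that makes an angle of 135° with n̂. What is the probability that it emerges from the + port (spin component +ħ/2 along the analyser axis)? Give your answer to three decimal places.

0.146

For spin-½, the probability of finding spin-up along an axis at angle θ to the initial spin direction is cos²(θ/2); spin-down is sin²(θ/2).
θ = 135°, so P = cos²(67.5°) ≈ 0.146.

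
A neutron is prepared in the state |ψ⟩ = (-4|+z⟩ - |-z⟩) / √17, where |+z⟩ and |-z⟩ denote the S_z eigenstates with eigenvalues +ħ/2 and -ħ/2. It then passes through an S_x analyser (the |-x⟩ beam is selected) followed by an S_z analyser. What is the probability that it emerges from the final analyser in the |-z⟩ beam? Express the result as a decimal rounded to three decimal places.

0.132

First analyser (S_x): P(|-x⟩) = |⟨-x|ψ⟩|² = 9/34.
After stage 1 the state is |-x⟩; P(|-z⟩) = |⟨-z|-x⟩|² = 1/2.
Joint probability = 9/34 × 1/2 = 0.132.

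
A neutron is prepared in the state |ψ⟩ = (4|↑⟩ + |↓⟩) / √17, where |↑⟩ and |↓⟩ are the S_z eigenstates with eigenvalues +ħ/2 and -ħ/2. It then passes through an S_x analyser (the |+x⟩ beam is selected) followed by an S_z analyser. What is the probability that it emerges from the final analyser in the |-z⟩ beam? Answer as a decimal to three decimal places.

0.368

First analyser (S_x): P(|+x⟩) = |⟨+x|ψ⟩|² = 25/34.
After stage 1 the state is |+x⟩; P(|-z⟩) = |⟨-z|+x⟩|² = 1/2.
Joint probability = 25/34 × 1/2 = 0.368.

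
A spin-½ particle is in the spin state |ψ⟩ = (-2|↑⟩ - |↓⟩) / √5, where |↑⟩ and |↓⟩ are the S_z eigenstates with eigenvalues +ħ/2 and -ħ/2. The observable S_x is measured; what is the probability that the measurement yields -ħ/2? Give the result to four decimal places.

|-x⟩ = (|↑⟩ - |↓⟩)/√2, so ⟨-x|ψ⟩ = (-1) / (√2·√5).
P = |-1|² / 10 = 1/10.

0.1000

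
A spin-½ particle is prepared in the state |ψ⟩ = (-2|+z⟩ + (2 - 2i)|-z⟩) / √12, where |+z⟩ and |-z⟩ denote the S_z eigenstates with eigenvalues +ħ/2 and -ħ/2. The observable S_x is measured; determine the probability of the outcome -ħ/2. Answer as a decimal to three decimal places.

|-x⟩ = (|+z⟩ - |-z⟩)/√2, so ⟨-x|ψ⟩ = (-4 + 2i) / (√2·√12).
P = |-4 + 2i|² / 24 = 20/24.

0.833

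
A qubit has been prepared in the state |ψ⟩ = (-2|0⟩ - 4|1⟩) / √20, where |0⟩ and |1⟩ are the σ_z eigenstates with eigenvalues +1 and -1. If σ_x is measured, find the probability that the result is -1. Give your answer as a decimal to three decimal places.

|-x⟩ = (|0⟩ - |1⟩)/√2, so ⟨-x|ψ⟩ = (2) / (√2·√20).
P = |2|² / 40 = 4/40.

0.100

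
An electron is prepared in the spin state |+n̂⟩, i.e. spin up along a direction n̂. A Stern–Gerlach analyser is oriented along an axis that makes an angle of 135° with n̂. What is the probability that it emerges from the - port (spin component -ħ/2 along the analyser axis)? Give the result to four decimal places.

For spin-½, the probability of finding spin-up along an axis at angle θ to the initial spin direction is cos²(θ/2); spin-down is sin²(θ/2).
θ = 135°, so P = sin²(67.5°) ≈ 0.8536.

0.8536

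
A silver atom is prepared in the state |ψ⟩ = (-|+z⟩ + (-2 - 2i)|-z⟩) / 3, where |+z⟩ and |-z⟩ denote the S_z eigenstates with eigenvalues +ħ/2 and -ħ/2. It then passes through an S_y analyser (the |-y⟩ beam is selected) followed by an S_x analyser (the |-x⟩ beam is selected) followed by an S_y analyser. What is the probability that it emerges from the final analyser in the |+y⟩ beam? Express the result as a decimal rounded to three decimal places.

0.069

First analyser (S_y): P(|-y⟩) = |⟨-y|ψ⟩|² = 5/18.
After stage 1 the state is |-y⟩; P(|-x⟩) = |⟨-x|-y⟩|² = 1/2.
After stage 2 the state is |-x⟩; P(|+y⟩) = |⟨+y|-x⟩|² = 1/2.
Joint probability = 5/18 × 1/2 × 1/2 = 0.069.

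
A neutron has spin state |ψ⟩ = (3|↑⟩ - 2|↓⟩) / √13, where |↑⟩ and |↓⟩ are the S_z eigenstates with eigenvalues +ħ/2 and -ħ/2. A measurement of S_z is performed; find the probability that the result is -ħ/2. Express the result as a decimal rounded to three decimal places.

The -ħ/2 outcome corresponds to |↓⟩. Its amplitude in |ψ⟩ is -2/√13.
P = |-2|² / 13 = 4/13.

0.308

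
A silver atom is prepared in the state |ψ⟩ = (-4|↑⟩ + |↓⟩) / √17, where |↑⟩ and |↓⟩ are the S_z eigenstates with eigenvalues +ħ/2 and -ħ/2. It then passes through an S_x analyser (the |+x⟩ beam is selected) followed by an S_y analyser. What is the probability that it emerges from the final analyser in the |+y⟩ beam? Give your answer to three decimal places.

First analyser (S_x): P(|+x⟩) = |⟨+x|ψ⟩|² = 9/34.
After stage 1 the state is |+x⟩; P(|+y⟩) = |⟨+y|+x⟩|² = 1/2.
Joint probability = 9/34 × 1/2 = 0.132.

0.132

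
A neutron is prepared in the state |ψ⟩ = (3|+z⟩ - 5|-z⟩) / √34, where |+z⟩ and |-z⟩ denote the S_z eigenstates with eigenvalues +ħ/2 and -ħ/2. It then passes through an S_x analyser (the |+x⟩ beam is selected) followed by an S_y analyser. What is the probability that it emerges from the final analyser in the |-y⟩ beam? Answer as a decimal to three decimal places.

0.029

First analyser (S_x): P(|+x⟩) = |⟨+x|ψ⟩|² = 4/68.
After stage 1 the state is |+x⟩; P(|-y⟩) = |⟨-y|+x⟩|² = 1/2.
Joint probability = 4/68 × 1/2 = 0.029.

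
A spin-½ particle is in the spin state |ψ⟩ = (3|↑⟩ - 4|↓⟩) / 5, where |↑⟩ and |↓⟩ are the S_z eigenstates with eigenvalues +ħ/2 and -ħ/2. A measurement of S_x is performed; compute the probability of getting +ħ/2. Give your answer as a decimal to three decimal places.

0.020

|+x⟩ = (|↑⟩ + |↓⟩)/√2, so ⟨+x|ψ⟩ = (-1) / (√2·5).
P = |-1|² / 50 = 1/50.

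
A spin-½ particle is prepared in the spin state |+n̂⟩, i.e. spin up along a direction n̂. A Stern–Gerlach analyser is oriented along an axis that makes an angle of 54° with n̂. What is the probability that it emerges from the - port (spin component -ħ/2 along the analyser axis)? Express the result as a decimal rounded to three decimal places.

For spin-½, the probability of finding spin-up along an axis at angle θ to the initial spin direction is cos²(θ/2); spin-down is sin²(θ/2).
θ = 54°, so P = sin²(27°) ≈ 0.206.

0.206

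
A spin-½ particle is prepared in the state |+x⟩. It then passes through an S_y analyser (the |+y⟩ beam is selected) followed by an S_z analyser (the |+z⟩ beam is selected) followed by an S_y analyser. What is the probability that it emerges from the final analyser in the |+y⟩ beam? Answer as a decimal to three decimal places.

First analyser (S_y): from |+x⟩, P(|+y⟩) = 1/2.
After stage 1 the state is |+y⟩; P(|+z⟩) = |⟨+z|+y⟩|² = 1/2.
After stage 2 the state is |+z⟩; P(|+y⟩) = |⟨+y|+z⟩|² = 1/2.
Joint probability = 1/2 × 1/2 × 1/2 = 0.125.

0.125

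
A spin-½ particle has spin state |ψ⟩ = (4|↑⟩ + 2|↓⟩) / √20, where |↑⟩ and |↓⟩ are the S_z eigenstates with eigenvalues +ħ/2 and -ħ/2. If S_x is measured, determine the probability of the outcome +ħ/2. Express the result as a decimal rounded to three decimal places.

|+x⟩ = (|↑⟩ + |↓⟩)/√2, so ⟨+x|ψ⟩ = (6) / (√2·√20).
P = |6|² / 40 = 36/40.

0.900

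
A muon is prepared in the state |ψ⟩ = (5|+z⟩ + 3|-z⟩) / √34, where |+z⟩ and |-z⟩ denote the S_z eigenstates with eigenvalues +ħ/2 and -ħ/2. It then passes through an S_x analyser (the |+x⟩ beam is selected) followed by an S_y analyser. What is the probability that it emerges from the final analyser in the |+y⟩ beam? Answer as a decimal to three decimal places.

First analyser (S_x): P(|+x⟩) = |⟨+x|ψ⟩|² = 64/68.
After stage 1 the state is |+x⟩; P(|+y⟩) = |⟨+y|+x⟩|² = 1/2.
Joint probability = 64/68 × 1/2 = 0.471.

0.471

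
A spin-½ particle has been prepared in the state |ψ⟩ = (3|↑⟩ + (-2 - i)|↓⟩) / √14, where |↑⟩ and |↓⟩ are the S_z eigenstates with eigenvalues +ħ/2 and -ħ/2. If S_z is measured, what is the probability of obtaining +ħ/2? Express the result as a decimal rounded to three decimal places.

0.643

The +ħ/2 outcome corresponds to |↑⟩. Its amplitude in |ψ⟩ is 3/√14.
P = |3|² / 14 = 9/14.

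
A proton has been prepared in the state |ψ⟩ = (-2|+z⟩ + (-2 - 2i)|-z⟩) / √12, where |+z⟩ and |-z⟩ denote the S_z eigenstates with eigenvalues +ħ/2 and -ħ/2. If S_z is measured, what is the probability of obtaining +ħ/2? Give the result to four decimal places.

The +ħ/2 outcome corresponds to |+z⟩. Its amplitude in |ψ⟩ is -2/√12.
P = |-2|² / 12 = 4/12.

0.3333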